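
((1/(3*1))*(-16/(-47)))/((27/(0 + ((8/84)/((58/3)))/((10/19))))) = 152/3864105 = 0.00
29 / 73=0.40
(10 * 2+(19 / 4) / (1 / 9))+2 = 259 / 4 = 64.75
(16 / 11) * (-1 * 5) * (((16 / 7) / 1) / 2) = -640 / 77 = -8.31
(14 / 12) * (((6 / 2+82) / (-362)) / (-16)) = 595 / 34752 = 0.02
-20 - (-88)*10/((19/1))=500/19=26.32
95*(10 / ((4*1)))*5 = 2375 / 2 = 1187.50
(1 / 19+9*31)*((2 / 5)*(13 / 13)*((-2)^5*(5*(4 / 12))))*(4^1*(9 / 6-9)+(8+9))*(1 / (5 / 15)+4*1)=30878848 / 57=541734.18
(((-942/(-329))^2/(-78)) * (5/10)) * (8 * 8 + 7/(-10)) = -46808451/14071330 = -3.33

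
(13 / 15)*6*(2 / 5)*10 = 104 / 5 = 20.80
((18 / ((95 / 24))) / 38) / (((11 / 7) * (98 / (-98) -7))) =-189 / 19855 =-0.01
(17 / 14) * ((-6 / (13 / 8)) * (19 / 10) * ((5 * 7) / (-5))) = 3876 / 65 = 59.63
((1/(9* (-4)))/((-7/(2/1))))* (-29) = -29/126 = -0.23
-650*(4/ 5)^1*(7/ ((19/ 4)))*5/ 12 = -18200/ 57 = -319.30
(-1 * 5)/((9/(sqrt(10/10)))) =-0.56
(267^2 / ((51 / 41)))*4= 3897132 / 17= 229243.06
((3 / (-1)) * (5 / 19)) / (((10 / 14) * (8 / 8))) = -21 / 19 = -1.11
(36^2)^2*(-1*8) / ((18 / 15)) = -11197440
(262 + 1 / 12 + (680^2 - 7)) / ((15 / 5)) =5551861 / 36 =154218.36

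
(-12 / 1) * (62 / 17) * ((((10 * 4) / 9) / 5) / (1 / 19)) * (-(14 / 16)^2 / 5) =28861 / 255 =113.18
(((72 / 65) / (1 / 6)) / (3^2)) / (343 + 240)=0.00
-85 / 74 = -1.15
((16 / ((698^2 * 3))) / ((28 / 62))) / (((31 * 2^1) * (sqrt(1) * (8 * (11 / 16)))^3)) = 8 / 3404459751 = 0.00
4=4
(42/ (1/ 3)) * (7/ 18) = 49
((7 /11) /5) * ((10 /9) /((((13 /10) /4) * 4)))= 140 /1287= 0.11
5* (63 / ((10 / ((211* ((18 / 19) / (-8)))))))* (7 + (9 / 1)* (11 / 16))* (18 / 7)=-32455809 / 1216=-26690.63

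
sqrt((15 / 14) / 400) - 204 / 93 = -68 / 31+ sqrt(210) / 280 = -2.14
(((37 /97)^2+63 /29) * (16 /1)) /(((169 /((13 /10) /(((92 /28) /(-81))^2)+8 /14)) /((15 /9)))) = 148132399715296 /512274971481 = 289.17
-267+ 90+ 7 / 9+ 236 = 538 / 9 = 59.78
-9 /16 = -0.56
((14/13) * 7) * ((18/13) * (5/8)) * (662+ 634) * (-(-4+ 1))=4286520/169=25364.02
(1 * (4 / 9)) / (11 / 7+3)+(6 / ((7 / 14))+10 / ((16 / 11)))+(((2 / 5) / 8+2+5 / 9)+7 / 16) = 15851 / 720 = 22.02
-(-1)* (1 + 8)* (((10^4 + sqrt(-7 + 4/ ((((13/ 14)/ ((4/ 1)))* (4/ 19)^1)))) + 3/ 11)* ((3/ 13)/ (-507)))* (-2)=18* sqrt(12649)/ 28561 + 1980054/ 24167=82.00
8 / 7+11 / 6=125 / 42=2.98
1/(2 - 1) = 1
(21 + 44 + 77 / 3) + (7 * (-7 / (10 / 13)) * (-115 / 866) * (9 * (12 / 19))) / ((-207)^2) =90.67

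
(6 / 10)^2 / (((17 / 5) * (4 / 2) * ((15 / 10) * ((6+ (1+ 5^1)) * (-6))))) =-1 / 2040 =-0.00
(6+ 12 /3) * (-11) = -110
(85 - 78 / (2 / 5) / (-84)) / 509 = 2445 / 14252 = 0.17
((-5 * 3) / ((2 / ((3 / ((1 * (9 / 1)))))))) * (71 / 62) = -355 / 124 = -2.86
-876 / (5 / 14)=-12264 / 5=-2452.80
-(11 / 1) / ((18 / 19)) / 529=-209 / 9522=-0.02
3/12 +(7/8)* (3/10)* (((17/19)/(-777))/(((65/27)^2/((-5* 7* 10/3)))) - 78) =-48042973/2376140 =-20.22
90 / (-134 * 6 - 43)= -90 / 847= -0.11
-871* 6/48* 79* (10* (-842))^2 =-609788798450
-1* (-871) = 871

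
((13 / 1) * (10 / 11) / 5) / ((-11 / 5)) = -130 / 121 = -1.07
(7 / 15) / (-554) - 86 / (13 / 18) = -12863971 / 108030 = -119.08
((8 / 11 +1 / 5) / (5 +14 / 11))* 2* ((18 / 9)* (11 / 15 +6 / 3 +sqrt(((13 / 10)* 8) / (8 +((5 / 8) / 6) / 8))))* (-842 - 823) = -309468 / 115 - 21312* sqrt(1200030) / 20815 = -3812.64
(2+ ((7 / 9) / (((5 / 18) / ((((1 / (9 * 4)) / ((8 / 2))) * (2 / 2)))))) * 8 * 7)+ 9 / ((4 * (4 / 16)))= 544 / 45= 12.09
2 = 2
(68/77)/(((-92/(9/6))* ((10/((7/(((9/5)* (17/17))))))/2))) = -17/1518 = -0.01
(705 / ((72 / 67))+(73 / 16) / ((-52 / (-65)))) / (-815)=-25411 / 31296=-0.81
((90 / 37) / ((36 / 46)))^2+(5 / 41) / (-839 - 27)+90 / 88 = 11423993675 / 1069369708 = 10.68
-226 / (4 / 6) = -339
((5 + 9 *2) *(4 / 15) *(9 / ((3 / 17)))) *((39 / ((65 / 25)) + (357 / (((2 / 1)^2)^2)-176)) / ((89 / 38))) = -18522.42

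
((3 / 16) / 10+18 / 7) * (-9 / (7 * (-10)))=26109 / 78400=0.33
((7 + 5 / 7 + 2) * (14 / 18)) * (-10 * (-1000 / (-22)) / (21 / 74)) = -25160000 / 2079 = -12101.97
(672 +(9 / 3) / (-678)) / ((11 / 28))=1710.53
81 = 81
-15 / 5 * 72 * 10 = -2160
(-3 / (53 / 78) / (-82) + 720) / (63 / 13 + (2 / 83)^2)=140127778089 / 943210207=148.56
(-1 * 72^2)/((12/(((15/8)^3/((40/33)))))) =-601425/256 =-2349.32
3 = 3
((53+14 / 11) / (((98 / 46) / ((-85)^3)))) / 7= -8432550375 / 3773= -2234972.27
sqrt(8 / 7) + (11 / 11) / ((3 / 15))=2 * sqrt(14) / 7 + 5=6.07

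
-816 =-816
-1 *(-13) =13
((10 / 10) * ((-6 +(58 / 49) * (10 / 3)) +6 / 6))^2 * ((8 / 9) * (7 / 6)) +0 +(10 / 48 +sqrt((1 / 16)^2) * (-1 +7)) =578881 / 333396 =1.74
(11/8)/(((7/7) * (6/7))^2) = 539/288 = 1.87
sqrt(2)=1.41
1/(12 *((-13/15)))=-5/52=-0.10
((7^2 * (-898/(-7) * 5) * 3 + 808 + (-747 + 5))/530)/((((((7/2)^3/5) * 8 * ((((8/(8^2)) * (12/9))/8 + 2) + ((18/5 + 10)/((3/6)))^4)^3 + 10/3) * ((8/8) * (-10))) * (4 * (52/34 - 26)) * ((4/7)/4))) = 118424151562500000/1046426585213038586661508831172080439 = 0.00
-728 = -728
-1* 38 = -38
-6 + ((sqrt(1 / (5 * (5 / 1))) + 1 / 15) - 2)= -7.73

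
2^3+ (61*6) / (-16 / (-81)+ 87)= 86150 / 7063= 12.20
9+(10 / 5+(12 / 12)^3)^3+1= 37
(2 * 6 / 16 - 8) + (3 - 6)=-41 / 4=-10.25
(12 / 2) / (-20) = -3 / 10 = -0.30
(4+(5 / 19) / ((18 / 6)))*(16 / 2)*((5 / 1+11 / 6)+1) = 43804 / 171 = 256.16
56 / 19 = 2.95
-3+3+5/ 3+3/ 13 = 74/ 39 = 1.90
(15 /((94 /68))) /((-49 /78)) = -39780 /2303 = -17.27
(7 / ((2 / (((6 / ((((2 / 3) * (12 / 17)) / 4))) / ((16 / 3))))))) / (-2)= -1071 / 64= -16.73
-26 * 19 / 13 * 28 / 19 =-56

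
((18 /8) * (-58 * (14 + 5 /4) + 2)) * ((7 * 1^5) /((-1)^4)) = -111195 /8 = -13899.38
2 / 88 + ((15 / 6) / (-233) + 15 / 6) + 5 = 77013 / 10252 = 7.51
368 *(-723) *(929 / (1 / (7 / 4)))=-432553548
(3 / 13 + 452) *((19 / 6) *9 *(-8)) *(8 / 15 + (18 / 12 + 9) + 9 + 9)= -2993586.80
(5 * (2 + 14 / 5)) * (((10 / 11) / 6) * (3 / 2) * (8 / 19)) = 480 / 209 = 2.30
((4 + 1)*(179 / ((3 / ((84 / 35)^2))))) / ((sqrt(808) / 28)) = 60144*sqrt(202) / 505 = 1692.69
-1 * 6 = -6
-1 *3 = -3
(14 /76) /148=7 /5624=0.00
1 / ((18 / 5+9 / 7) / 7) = 245 / 171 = 1.43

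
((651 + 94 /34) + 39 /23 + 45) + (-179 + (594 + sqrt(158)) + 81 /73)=sqrt(158) + 31870256 /28543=1129.14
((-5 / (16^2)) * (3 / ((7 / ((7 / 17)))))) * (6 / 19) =-45 / 41344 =-0.00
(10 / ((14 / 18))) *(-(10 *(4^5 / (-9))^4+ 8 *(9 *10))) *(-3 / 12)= 27487802504200 / 5103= 5386596610.66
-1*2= -2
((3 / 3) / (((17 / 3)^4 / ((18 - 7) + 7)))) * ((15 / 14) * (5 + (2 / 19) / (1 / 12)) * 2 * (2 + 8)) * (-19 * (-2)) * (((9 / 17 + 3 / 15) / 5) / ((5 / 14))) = 36.37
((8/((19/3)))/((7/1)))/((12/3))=6/133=0.05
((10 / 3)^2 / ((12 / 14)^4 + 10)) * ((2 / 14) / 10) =1715 / 113877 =0.02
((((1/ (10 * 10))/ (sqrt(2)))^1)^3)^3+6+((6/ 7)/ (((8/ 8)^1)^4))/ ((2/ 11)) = sqrt(2)/ 32000000000000000000+75/ 7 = 10.71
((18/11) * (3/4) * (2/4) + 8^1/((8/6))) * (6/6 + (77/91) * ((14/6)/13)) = 14162/1859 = 7.62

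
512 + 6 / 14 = 512.43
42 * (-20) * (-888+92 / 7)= 734880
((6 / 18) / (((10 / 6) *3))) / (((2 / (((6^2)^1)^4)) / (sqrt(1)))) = 279936 / 5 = 55987.20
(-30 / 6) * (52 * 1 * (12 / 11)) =-283.64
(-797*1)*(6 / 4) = -2391 / 2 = -1195.50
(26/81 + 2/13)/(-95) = -100/20007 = -0.00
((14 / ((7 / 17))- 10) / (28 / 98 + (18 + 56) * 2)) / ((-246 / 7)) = -98 / 21279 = -0.00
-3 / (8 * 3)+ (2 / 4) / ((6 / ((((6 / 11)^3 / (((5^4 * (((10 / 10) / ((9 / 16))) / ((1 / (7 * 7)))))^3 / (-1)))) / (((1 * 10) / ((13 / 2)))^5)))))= -31318163800000002436053373 / 250545310400000000000000000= -0.13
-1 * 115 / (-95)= 1.21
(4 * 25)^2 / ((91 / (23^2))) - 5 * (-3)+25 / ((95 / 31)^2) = 1910270216 / 32851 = 58149.53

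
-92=-92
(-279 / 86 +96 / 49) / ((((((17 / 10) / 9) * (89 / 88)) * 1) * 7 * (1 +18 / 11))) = -235877400 / 647141873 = -0.36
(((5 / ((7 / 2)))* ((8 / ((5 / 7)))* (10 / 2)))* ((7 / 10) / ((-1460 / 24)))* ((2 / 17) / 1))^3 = -303464448 / 238905065125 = -0.00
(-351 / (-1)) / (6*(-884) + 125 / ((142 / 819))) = -0.08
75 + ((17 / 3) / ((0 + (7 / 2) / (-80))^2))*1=446225 / 147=3035.54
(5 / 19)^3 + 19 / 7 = 131196 / 48013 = 2.73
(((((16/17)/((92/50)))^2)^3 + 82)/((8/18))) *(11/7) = 14506894303482980619/50025170792993774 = 289.99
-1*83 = -83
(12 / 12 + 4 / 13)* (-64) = -1088 / 13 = -83.69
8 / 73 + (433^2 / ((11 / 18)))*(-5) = -1231802642 / 803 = -1534000.80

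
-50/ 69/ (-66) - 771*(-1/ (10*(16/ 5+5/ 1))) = 1757617/ 186714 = 9.41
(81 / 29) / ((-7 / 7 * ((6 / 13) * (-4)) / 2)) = 351 / 116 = 3.03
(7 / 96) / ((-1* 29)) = -7 / 2784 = -0.00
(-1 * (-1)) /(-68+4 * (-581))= -1 /2392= -0.00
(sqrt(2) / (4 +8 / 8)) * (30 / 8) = 3 * sqrt(2) / 4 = 1.06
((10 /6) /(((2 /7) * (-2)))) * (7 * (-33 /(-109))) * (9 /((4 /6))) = -72765 /872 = -83.45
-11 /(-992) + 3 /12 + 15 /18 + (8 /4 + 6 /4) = 13673 /2976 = 4.59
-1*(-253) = 253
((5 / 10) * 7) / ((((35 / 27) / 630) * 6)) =567 / 2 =283.50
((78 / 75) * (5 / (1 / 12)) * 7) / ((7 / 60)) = 3744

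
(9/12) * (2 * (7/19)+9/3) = 2.80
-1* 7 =-7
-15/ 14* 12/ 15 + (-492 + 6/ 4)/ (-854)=-69/ 244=-0.28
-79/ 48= -1.65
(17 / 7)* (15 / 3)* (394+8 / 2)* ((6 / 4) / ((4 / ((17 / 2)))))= 862665 / 56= 15404.73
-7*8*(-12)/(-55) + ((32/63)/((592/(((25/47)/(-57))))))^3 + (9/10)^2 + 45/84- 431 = -59184038023925332186706363/133939184657565606961950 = -441.87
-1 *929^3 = -801765089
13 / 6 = 2.17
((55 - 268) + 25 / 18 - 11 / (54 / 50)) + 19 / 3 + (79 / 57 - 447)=-661.08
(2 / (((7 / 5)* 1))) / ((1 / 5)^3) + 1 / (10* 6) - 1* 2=74167 / 420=176.59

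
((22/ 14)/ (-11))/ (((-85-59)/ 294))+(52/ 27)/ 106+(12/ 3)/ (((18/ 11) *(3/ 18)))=171451/ 11448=14.98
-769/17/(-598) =769/10166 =0.08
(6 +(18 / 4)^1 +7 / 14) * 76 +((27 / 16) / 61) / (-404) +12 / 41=13519894445 / 16166464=836.29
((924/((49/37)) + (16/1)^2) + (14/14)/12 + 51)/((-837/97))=-8187091/70308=-116.45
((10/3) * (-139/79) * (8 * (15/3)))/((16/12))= -13900/79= -175.95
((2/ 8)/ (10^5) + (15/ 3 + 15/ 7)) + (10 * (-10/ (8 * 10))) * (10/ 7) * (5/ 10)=2500001/ 400000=6.25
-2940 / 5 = -588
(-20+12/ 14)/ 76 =-0.25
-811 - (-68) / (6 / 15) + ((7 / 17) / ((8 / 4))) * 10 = -10862 / 17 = -638.94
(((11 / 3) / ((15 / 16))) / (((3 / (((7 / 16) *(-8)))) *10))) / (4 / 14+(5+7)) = -0.04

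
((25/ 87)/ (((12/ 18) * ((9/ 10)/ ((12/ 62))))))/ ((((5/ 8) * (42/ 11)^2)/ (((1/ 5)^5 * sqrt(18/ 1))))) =484 * sqrt(2)/ 49557375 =0.00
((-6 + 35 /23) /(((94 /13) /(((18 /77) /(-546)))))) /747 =0.00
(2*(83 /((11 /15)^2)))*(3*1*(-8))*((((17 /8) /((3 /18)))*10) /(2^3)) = -14286375 /121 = -118069.21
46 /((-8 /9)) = -51.75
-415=-415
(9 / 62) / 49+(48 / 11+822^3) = 18560766649587 / 33418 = 555412252.37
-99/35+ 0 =-99/35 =-2.83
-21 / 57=-7 / 19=-0.37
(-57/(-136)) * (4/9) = 19/102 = 0.19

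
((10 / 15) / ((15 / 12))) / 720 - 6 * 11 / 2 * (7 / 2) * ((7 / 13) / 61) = -545341 / 535275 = -1.02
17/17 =1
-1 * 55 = -55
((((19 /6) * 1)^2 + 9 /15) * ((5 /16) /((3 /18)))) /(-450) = -1913 /43200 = -0.04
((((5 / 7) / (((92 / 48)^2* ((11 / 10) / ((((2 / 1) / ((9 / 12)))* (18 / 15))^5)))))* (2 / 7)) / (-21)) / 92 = -50331648 / 5738261375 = -0.01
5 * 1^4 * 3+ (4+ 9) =28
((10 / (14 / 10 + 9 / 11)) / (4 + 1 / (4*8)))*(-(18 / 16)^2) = -7425 / 5246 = -1.42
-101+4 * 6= -77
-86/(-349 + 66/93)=2666/10797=0.25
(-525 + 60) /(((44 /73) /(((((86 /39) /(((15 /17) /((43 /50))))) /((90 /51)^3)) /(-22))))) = 349475834527 /25482600000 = 13.71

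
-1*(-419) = 419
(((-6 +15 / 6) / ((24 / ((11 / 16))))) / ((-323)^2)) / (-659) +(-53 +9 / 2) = -2560904704051 / 52802158848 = -48.50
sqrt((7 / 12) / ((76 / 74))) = 0.75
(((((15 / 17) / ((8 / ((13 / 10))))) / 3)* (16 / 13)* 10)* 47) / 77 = 470 / 1309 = 0.36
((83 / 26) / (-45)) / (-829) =83 / 969930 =0.00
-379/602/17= -0.04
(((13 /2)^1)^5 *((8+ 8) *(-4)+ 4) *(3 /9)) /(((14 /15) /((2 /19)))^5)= -1409753109375 /332926367144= -4.23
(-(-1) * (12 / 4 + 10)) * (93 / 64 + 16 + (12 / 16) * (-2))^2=13551733 / 4096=3308.53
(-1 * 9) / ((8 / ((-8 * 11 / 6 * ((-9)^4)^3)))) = 9320174703873 / 2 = 4660087351936.50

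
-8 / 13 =-0.62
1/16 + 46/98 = 417/784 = 0.53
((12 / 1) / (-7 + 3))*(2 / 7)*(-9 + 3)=36 / 7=5.14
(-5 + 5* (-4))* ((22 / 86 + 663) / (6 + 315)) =-713000 / 13803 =-51.66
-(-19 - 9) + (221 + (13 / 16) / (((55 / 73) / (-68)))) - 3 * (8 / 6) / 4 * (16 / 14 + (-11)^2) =82429 / 1540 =53.53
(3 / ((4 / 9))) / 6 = 9 / 8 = 1.12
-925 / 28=-33.04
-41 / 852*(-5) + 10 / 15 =773 / 852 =0.91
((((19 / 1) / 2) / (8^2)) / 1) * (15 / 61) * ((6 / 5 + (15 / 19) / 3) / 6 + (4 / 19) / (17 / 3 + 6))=1045 / 109312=0.01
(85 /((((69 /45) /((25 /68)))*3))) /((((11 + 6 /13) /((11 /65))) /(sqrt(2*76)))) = 1375*sqrt(38) /6854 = 1.24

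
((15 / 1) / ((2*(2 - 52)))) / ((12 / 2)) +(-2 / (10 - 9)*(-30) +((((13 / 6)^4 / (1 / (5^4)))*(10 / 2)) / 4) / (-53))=-363874369 / 1373760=-264.87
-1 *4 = -4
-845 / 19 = -44.47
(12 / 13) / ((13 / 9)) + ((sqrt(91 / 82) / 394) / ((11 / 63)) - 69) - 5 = -12398 / 169 + 63*sqrt(7462) / 355388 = -73.35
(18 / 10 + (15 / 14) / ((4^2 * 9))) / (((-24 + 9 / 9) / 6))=-6073 / 12880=-0.47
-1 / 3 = -0.33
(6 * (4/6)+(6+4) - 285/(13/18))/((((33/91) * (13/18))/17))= -3532872/143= -24705.40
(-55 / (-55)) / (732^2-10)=1 / 535814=0.00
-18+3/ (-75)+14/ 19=-8219/ 475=-17.30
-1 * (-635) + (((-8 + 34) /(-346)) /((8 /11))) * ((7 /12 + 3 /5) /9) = 474563447 /747360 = 634.99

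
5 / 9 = 0.56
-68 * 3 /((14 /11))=-1122 /7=-160.29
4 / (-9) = -4 / 9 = -0.44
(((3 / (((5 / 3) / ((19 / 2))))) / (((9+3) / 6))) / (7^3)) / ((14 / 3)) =513 / 96040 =0.01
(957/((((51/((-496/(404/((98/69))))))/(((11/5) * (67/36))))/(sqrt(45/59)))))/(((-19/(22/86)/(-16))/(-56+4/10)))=34946477296192 * sqrt(295)/428306551425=1401.39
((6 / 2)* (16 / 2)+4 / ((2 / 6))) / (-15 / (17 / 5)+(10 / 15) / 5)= -9180 / 1091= -8.41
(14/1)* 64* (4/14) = 256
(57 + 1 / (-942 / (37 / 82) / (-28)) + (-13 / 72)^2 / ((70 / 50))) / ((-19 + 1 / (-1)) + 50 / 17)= -3.34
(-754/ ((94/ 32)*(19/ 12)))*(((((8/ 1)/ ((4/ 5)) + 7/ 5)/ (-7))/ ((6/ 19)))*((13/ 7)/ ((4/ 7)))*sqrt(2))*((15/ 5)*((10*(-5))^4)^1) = 16761420000000*sqrt(2)/ 329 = 72049323673.65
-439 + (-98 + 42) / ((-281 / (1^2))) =-123303 / 281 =-438.80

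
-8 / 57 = -0.14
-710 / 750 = -71 / 75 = -0.95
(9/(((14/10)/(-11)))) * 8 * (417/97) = -1651320/679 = -2431.99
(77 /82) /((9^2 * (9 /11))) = 847 /59778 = 0.01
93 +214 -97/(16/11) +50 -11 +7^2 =5253/16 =328.31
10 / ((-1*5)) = -2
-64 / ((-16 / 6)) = 24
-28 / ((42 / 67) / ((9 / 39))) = -134 / 13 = -10.31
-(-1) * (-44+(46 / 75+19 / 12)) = -12541 / 300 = -41.80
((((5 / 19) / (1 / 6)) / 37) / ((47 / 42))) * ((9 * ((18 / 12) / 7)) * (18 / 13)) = 43740 / 429533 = 0.10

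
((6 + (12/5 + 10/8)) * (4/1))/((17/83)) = 16019/85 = 188.46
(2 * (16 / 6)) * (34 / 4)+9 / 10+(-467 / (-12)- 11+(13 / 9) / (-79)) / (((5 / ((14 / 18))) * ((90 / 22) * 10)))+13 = 3417416311 / 57591000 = 59.34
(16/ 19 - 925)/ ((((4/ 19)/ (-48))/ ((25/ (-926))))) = -2633850/ 463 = -5688.66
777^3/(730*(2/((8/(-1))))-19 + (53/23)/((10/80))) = -2562460.74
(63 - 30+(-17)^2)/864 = 161/432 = 0.37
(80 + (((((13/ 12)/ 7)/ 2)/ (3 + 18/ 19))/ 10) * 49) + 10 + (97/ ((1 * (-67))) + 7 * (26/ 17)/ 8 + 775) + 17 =18082487831/ 20502000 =881.99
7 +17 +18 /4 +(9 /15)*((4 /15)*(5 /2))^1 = 289 /10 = 28.90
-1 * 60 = -60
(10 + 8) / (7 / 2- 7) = -36 / 7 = -5.14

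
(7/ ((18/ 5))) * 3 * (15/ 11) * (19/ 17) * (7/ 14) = 3325/ 748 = 4.45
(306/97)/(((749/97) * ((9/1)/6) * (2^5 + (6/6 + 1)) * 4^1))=3/1498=0.00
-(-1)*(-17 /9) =-17 /9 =-1.89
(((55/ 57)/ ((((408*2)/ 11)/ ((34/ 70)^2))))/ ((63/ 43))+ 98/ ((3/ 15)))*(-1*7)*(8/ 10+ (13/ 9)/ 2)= -2834922758587/ 542959200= -5221.24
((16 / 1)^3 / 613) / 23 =0.29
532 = 532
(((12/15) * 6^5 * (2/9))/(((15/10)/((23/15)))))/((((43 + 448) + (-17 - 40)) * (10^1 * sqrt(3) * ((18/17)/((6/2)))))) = 25024 * sqrt(3)/81375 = 0.53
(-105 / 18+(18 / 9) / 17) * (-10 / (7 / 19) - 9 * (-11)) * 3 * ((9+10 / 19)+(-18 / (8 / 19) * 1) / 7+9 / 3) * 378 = -27039024045 / 9044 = -2989719.60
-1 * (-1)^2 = -1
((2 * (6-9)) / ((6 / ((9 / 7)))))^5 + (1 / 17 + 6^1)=727288 / 285719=2.55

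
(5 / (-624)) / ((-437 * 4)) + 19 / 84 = 1727059 / 7635264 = 0.23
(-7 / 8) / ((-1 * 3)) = 7 / 24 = 0.29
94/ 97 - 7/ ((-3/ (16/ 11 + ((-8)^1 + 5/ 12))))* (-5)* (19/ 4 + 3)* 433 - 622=36771587605/ 153648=239323.57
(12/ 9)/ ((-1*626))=-2/ 939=-0.00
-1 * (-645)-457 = 188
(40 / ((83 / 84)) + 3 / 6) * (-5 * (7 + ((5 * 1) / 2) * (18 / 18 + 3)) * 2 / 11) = -578255 / 913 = -633.36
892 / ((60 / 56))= 12488 / 15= 832.53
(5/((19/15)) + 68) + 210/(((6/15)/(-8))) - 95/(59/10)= -4645597/1121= -4144.15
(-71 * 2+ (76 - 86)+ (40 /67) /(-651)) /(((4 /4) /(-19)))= 125966656 /43617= 2888.02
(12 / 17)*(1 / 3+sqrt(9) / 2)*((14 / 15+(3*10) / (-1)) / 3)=-9592 / 765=-12.54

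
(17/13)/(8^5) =17/425984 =0.00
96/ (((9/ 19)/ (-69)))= -13984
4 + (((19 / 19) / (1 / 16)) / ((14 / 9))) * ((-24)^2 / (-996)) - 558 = -325330 / 581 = -559.95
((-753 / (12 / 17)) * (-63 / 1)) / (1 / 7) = 1881747 / 4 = 470436.75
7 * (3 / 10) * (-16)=-168 / 5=-33.60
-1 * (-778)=778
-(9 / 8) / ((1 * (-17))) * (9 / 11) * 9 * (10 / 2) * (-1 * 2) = -3645 / 748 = -4.87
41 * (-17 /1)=-697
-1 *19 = -19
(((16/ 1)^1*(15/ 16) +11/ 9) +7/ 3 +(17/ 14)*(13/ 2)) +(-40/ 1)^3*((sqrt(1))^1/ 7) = -2297335/ 252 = -9116.41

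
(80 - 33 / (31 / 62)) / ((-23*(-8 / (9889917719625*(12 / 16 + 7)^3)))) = 2062413771497438625 / 5888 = 350274078039646.51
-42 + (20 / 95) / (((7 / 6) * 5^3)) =-42.00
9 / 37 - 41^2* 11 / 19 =-683996 / 703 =-972.97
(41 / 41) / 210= 1 / 210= 0.00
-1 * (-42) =42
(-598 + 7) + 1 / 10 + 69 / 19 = -111581 / 190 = -587.27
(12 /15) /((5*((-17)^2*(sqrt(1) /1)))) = 4 /7225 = 0.00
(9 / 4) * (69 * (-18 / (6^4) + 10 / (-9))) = -5589 / 32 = -174.66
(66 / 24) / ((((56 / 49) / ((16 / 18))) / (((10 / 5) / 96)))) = 77 / 1728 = 0.04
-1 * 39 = -39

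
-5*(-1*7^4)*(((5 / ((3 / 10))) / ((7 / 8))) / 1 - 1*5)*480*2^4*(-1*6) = -7771008000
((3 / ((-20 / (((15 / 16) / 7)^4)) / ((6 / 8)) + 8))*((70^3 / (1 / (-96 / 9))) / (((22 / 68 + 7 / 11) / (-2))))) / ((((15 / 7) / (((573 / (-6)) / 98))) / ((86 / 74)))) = 609571323900000 / 4179808060651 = 145.84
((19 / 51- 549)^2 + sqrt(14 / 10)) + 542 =sqrt(35) / 5 + 784290142 / 2601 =301535.26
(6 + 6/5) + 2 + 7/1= 81/5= 16.20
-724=-724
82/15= 5.47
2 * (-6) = -12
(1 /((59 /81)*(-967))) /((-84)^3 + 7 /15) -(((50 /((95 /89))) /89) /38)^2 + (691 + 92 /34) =779553351953374354807 /1123752280837616213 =693.71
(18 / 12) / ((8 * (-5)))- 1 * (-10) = 9.96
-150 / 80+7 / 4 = -1 / 8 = -0.12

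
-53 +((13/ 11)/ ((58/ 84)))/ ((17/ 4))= -285235/ 5423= -52.60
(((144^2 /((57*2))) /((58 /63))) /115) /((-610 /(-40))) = 435456 /3865265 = 0.11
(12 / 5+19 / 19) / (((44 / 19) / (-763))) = -246449 / 220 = -1120.22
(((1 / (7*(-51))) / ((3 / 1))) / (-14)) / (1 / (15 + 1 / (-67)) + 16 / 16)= 502 / 8029287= 0.00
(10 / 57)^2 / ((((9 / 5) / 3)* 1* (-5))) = -100 / 9747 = -0.01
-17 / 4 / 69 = -17 / 276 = -0.06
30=30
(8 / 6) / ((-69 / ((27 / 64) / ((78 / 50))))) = -25 / 4784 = -0.01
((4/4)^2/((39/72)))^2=576/169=3.41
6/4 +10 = 11.50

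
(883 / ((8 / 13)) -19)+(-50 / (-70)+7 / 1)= 1423.59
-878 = -878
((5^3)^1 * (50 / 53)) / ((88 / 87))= 271875 / 2332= 116.58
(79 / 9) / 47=79 / 423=0.19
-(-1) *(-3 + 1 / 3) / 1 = -8 / 3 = -2.67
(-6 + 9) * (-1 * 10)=-30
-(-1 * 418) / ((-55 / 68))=-2584 / 5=-516.80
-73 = -73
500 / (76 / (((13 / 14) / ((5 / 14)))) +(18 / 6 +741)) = 1625 / 2513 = 0.65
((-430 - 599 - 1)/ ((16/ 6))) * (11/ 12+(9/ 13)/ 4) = -43775/ 104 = -420.91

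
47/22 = 2.14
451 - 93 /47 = 21104 /47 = 449.02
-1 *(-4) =4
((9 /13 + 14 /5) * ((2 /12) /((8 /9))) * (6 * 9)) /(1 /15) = 55161 /104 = 530.39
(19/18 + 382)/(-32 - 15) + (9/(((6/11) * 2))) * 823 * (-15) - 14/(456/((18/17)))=-55665077101/546516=-101854.43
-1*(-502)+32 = 534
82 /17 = 4.82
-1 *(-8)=8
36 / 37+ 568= 21052 / 37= 568.97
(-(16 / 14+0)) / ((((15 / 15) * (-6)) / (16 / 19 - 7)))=-156 / 133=-1.17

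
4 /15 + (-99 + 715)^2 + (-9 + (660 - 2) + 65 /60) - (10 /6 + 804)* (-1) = 22854721 /60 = 380912.02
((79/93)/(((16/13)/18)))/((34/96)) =18486/527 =35.08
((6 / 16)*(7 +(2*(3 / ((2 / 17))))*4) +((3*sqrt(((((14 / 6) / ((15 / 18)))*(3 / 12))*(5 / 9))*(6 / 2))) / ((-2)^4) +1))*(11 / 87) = 11*sqrt(42) / 2784 +7051 / 696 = 10.16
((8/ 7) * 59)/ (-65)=-1.04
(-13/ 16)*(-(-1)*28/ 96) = -91/ 384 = -0.24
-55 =-55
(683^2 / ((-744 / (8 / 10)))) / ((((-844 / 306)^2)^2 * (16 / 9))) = -766881719377227 / 157300998837760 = -4.88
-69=-69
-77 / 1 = -77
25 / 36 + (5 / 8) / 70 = 709 / 1008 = 0.70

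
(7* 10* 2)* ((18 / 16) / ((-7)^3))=-45 / 98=-0.46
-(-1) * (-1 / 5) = -1 / 5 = -0.20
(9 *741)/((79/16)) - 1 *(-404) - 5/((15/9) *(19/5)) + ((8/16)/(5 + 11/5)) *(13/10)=379113193/216144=1753.98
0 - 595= -595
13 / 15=0.87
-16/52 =-4/13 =-0.31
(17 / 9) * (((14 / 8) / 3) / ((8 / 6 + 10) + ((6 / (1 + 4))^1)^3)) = 14875 / 176328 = 0.08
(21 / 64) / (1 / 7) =147 / 64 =2.30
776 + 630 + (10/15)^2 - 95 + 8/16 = 1311.94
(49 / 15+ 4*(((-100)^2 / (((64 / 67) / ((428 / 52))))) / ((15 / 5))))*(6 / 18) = 22403762 / 585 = 38297.03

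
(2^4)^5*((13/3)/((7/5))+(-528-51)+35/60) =-4222877696/7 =-603268242.29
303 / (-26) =-303 / 26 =-11.65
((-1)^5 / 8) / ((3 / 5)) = -5 / 24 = -0.21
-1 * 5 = -5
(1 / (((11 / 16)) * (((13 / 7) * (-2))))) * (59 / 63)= -472 / 1287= -0.37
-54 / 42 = -9 / 7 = -1.29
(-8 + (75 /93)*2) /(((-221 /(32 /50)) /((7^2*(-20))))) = -620928 /34255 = -18.13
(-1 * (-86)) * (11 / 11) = 86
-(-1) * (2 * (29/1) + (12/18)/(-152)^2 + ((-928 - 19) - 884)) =-61445087/34656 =-1773.00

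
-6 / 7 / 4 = -3 / 14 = -0.21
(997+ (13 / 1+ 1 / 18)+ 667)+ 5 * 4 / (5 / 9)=30835 / 18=1713.06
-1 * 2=-2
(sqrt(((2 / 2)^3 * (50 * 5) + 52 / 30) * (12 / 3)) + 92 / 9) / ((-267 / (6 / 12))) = -8 * sqrt(885) / 4005-46 / 2403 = -0.08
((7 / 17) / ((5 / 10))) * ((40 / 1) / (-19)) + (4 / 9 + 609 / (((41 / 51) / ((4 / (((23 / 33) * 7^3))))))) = 1529399552 / 134323749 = 11.39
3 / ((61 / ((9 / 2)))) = 27 / 122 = 0.22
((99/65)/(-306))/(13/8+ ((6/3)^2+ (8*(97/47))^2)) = -8836/493916215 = -0.00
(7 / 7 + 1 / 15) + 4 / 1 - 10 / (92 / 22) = 923 / 345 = 2.68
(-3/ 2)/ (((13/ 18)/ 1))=-27/ 13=-2.08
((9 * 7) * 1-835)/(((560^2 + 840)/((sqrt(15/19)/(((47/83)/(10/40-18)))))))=1137349 * sqrt(285)/280794920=0.07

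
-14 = -14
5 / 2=2.50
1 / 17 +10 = 171 / 17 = 10.06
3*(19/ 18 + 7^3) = 6193/ 6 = 1032.17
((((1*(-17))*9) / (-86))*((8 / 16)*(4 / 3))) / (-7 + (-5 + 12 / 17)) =-289 / 2752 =-0.11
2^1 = 2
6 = 6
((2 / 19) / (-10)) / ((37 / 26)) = -26 / 3515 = -0.01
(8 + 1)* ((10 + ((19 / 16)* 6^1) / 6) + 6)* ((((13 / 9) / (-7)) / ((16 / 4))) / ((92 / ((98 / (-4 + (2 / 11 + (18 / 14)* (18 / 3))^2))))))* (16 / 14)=-21196175 / 127308864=-0.17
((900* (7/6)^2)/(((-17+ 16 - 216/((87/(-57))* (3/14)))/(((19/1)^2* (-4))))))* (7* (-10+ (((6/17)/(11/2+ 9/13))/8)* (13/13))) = 1403028684050/7477093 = 187643.60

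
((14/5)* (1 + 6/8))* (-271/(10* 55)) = -2.41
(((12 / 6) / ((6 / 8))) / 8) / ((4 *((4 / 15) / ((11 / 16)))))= 0.21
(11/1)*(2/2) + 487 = 498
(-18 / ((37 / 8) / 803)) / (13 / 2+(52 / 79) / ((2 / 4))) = -18269856 / 45695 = -399.82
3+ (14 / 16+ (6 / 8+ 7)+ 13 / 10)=12.92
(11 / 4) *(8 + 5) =143 / 4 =35.75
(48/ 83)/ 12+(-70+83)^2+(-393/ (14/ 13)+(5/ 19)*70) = -3917947/ 22078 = -177.46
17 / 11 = 1.55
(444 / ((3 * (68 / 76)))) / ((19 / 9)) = 1332 / 17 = 78.35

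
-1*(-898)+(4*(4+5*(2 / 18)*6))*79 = 3215.33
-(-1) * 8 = 8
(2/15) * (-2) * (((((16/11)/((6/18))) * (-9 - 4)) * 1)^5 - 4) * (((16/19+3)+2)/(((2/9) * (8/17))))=133892458156365327/15299845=8751229712.22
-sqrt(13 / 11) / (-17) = sqrt(143) / 187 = 0.06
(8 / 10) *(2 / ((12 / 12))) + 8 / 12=34 / 15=2.27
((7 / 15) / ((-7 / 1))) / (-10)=1 / 150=0.01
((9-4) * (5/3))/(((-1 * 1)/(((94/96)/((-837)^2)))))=-1175/100881936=-0.00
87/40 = 2.18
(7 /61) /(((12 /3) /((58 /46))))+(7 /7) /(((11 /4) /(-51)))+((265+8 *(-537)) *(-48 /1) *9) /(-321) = -35955463453 /6605324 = -5443.41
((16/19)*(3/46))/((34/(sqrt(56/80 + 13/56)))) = 9*sqrt(2030)/260015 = 0.00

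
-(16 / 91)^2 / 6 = -128 / 24843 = -0.01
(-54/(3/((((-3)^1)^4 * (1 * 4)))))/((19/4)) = -23328/19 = -1227.79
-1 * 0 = 0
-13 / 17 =-0.76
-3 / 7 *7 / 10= -3 / 10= -0.30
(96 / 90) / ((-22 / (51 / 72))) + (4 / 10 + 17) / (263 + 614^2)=-0.03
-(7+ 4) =-11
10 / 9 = 1.11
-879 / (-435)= 293 / 145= 2.02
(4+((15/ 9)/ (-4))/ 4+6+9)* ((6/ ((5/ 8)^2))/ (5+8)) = 7256/ 325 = 22.33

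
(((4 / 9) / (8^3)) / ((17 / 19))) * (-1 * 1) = -19 / 19584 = -0.00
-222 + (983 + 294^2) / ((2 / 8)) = 349454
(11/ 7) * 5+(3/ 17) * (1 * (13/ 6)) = 1961/ 238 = 8.24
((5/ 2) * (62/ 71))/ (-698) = -0.00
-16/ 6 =-8/ 3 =-2.67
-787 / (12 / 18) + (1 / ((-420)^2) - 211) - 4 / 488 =-14973184739 / 10760400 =-1391.51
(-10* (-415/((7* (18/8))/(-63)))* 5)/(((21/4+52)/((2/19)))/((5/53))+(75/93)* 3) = -102920000/7151693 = -14.39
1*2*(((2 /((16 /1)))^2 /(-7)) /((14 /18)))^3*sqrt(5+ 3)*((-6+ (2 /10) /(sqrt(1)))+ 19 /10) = 28431*sqrt(2) /77102448640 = 0.00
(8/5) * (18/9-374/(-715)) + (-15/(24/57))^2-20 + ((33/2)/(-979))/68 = 39437990909/31470400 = 1253.18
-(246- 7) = -239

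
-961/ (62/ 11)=-341/ 2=-170.50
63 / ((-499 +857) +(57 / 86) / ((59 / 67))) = 319662 / 1820311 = 0.18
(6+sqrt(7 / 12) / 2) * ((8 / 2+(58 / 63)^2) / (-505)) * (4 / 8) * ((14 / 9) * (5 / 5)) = -7696 / 171801 - 962 * sqrt(21) / 1546209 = -0.05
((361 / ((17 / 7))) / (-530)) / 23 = -2527 / 207230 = -0.01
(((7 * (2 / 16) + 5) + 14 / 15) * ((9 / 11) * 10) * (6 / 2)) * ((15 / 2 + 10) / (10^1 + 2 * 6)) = 257355 / 1936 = 132.93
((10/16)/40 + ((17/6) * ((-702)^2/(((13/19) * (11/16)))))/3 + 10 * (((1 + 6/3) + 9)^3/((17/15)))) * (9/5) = 108216540819/59840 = 1808431.50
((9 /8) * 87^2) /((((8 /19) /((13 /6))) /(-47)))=-263605563 /128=-2059418.46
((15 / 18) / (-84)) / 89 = -5 / 44856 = -0.00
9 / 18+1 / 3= 5 / 6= 0.83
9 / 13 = 0.69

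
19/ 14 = 1.36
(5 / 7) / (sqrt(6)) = 5*sqrt(6) / 42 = 0.29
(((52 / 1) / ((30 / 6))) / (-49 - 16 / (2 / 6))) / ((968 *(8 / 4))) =-13 / 234740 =-0.00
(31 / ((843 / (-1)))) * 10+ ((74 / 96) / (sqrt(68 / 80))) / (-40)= -310 / 843 -37 * sqrt(85) / 16320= -0.39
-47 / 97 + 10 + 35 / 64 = 62467 / 6208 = 10.06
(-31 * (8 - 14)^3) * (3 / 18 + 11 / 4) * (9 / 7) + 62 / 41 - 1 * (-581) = 1053393 / 41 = 25692.51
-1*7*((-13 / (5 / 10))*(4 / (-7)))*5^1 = -520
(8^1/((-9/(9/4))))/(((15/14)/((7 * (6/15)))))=-392/75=-5.23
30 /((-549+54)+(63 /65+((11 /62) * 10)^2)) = -1873950 /30663007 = -0.06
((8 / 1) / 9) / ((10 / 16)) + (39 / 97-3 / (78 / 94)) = -1.79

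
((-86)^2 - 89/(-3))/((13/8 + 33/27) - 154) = -534648/10883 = -49.13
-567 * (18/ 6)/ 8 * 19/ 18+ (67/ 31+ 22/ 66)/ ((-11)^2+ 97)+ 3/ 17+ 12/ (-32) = -619349285/ 2757264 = -224.62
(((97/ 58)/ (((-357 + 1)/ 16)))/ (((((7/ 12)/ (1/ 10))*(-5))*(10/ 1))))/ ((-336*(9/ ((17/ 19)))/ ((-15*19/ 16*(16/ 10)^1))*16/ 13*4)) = 21437/ 48564096000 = 0.00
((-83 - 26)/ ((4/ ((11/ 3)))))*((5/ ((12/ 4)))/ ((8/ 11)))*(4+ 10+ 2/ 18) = -8375015/ 2592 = -3231.10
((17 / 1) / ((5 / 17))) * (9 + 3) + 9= 3513 / 5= 702.60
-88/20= -22/5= -4.40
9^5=59049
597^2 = 356409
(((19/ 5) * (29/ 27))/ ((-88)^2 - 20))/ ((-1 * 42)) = -551/ 43795080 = -0.00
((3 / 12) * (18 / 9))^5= 1 / 32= 0.03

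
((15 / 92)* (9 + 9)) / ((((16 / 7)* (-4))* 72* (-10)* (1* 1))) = 21 / 47104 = 0.00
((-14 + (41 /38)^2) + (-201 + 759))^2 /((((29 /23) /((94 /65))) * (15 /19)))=669907164101209 /1551505800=431778.70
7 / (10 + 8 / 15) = 105 / 158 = 0.66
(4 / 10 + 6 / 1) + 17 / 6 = 277 / 30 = 9.23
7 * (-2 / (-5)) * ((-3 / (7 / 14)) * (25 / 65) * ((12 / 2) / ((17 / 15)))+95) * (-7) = -358582 / 221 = -1622.54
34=34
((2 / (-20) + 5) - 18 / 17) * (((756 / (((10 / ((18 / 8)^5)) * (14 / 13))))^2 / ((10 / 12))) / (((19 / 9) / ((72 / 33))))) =22721527664569179693 / 291061760000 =78064283.21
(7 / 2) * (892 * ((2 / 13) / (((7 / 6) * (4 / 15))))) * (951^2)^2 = 16416079257836070 / 13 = 1262775327525851.54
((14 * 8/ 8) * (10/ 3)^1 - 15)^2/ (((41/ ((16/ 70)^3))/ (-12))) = -739328/ 210945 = -3.50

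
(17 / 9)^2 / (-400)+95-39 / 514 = 790339927 / 8326800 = 94.92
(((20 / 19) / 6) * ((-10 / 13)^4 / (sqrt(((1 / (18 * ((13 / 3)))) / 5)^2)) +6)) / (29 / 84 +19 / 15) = 438454800 / 28260011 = 15.52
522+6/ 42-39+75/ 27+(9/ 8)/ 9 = 244967/ 504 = 486.05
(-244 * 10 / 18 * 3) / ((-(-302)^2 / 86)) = 26230 / 68403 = 0.38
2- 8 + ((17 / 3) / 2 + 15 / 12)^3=107281 / 1728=62.08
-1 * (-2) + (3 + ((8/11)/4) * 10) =75/11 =6.82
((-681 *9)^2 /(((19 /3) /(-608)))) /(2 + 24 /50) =-45077569200 /31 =-1454115135.48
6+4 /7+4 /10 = 244 /35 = 6.97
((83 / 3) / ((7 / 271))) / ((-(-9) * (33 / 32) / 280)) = 28791040 / 891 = 32313.18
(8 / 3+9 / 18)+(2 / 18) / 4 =115 / 36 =3.19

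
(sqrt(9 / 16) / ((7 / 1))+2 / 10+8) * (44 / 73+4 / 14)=264001 / 35770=7.38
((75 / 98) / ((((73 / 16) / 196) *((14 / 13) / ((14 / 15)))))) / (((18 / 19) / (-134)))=-2647840 / 657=-4030.20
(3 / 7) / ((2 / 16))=24 / 7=3.43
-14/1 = -14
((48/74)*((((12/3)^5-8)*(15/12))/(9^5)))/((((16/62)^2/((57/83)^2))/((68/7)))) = 3745012195/3902156937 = 0.96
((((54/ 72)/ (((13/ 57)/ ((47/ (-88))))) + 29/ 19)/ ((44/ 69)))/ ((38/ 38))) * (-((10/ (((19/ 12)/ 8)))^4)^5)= 4765100473325351489147610545883847721169715200000000000000000000/ 1123451536725676052524818847087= 4241482892277970882606707000000000.00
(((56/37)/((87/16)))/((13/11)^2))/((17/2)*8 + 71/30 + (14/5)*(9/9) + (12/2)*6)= 216832/118775735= 0.00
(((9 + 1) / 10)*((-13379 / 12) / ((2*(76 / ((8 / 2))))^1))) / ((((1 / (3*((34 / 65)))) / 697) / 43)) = -6816694153 / 4940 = -1379897.60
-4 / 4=-1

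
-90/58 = -45/29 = -1.55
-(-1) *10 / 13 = 10 / 13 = 0.77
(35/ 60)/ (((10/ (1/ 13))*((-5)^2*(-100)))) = -7/ 3900000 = -0.00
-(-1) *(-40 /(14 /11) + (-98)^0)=-213 /7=-30.43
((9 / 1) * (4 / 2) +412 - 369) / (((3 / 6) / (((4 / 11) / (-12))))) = -122 / 33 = -3.70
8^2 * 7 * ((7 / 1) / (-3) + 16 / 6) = 149.33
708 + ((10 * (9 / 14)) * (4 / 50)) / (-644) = 7979151 / 11270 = 708.00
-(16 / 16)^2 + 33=32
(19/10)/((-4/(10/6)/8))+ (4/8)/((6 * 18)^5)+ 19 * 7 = 3722297794561/29386561536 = 126.67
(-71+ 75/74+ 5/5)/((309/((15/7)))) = -25525/53354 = -0.48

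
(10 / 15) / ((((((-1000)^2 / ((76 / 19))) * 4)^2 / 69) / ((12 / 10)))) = 69 / 1250000000000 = 0.00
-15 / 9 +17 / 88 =-389 / 264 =-1.47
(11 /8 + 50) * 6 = 1233 /4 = 308.25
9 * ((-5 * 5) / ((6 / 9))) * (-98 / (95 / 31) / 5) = 41013 / 19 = 2158.58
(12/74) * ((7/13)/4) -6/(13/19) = -8415/962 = -8.75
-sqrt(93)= -9.64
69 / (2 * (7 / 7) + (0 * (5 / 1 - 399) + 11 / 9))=621 / 29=21.41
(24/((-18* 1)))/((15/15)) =-4/3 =-1.33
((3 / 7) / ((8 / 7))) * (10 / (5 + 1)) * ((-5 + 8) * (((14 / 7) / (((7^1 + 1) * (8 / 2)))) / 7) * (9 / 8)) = 135 / 7168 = 0.02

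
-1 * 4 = -4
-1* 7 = -7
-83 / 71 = -1.17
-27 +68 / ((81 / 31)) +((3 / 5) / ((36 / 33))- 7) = -12029 / 1620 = -7.43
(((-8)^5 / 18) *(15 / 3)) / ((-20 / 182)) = 745472 / 9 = 82830.22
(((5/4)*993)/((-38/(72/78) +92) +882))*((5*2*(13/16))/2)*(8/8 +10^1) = 10649925/179104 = 59.46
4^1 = 4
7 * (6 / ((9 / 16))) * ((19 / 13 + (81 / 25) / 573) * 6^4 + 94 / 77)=291023719744 / 2048475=142068.48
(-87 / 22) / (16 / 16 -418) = 0.01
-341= -341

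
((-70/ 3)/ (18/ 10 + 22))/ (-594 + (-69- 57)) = 0.00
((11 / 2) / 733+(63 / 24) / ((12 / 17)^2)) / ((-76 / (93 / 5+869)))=-3295150649 / 53479680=-61.62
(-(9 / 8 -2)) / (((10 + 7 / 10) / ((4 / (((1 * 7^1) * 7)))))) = 5 / 749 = 0.01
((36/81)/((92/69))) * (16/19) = 16/57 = 0.28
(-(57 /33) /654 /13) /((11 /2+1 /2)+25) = -19 /2899182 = -0.00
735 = 735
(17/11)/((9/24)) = 136/33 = 4.12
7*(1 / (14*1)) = 1 / 2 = 0.50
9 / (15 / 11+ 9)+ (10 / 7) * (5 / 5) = 611 / 266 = 2.30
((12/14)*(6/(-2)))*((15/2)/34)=-135/238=-0.57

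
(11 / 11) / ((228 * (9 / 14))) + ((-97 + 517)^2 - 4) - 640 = 180325663 / 1026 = 175756.01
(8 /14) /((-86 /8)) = -16 /301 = -0.05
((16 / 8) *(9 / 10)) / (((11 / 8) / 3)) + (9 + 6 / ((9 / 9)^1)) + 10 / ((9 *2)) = 9644 / 495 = 19.48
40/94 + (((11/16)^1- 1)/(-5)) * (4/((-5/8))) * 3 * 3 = -746/235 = -3.17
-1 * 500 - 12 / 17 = -8512 / 17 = -500.71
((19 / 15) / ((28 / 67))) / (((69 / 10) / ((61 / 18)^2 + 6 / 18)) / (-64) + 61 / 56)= 293192 / 104487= 2.81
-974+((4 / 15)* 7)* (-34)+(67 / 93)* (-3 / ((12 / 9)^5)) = -494244343 / 476160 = -1037.98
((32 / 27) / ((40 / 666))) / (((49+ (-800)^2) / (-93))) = -0.00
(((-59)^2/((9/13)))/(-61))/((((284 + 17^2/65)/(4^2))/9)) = -47063120/1143689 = -41.15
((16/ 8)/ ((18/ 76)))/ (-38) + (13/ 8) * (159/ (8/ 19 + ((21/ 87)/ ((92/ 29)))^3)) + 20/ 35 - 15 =235072786481/ 392869323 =598.35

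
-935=-935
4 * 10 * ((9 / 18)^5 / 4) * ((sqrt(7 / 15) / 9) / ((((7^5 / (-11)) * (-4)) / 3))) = 11 * sqrt(105) / 9680832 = 0.00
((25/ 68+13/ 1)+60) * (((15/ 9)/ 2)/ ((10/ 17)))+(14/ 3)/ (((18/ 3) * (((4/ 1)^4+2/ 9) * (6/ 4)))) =5752429/ 55344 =103.94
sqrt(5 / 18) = sqrt(10) / 6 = 0.53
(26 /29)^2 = 676 /841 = 0.80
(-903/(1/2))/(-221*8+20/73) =65919/64522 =1.02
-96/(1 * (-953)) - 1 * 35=-34.90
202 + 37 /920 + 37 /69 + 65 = 738511 /2760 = 267.58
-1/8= -0.12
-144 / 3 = -48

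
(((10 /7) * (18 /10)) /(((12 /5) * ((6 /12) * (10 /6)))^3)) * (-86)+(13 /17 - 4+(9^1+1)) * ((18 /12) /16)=-102849 /3808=-27.01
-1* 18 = -18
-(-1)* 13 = 13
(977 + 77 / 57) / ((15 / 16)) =892256 / 855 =1043.57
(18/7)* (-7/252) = -1/14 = -0.07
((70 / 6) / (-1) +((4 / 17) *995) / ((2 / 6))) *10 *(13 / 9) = 4579250 / 459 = 9976.58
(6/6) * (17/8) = 17/8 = 2.12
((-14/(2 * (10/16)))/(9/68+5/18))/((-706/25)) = 0.97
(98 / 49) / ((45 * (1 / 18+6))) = 4 / 545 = 0.01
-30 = -30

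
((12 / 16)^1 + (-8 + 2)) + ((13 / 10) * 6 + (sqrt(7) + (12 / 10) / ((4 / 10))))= sqrt(7) + 111 / 20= 8.20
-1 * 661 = -661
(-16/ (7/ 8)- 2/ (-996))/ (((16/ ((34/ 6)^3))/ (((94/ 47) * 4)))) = -313139881/ 188244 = -1663.48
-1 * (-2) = 2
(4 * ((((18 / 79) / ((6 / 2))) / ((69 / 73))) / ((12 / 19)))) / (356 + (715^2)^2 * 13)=2774 / 18520115959229931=0.00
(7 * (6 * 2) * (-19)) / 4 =-399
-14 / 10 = -7 / 5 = -1.40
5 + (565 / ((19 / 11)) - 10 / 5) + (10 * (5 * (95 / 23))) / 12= 910661 / 2622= 347.32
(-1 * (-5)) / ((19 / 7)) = 35 / 19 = 1.84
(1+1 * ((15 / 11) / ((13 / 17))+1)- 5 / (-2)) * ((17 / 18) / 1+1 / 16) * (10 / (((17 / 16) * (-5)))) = -86855 / 7293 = -11.91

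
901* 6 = 5406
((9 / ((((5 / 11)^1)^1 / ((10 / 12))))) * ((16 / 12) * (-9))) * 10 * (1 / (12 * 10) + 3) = -11913 / 2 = -5956.50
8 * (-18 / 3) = -48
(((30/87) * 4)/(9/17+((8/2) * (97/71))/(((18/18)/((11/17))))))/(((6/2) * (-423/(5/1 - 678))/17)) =3.06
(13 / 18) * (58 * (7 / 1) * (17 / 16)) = 44863 / 144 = 311.55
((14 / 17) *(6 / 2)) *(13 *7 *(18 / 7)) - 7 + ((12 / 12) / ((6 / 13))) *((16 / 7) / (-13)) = 203753 / 357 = 570.74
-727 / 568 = -1.28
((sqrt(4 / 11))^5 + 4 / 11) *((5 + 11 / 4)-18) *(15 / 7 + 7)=-2624 / 77-20992 *sqrt(11) / 9317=-41.55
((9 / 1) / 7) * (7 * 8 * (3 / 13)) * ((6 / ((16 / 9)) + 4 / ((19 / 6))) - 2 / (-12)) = 19719 / 247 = 79.83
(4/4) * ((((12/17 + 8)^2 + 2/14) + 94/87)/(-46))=-13554841/8096046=-1.67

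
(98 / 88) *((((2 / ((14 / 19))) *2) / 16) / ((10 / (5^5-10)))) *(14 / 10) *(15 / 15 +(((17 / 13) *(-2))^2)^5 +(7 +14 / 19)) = 2468902.98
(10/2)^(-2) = 1/25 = 0.04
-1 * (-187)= 187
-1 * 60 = -60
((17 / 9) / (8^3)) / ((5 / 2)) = 17 / 11520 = 0.00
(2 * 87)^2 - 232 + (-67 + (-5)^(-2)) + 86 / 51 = 38222876 / 1275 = 29978.73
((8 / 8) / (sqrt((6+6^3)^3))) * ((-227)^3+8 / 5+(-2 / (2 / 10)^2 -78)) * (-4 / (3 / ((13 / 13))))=19495349 * sqrt(222) / 61605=4715.11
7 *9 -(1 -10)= 72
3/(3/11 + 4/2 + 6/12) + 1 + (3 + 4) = 554/61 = 9.08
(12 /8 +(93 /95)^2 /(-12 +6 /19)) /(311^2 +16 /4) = 24921 /1699941875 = 0.00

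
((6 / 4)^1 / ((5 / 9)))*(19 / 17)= 513 / 170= 3.02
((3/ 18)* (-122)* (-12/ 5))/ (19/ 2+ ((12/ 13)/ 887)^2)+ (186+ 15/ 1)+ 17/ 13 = 34064572811634/ 164210510555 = 207.44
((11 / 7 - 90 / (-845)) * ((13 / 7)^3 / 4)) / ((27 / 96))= 206440 / 21609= 9.55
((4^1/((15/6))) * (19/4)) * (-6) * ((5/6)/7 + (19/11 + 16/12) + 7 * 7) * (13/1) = -11908858/385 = -30932.10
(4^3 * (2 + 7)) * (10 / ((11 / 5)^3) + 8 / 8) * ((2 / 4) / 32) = 23229 / 1331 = 17.45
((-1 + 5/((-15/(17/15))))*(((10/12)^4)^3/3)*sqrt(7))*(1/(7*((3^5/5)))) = -7568359375*sqrt(7)/49986541172736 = -0.00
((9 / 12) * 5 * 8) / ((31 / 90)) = 2700 / 31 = 87.10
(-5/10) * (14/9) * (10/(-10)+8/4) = -7/9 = -0.78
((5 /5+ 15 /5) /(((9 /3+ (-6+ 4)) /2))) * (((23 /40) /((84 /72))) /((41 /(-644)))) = -12696 /205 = -61.93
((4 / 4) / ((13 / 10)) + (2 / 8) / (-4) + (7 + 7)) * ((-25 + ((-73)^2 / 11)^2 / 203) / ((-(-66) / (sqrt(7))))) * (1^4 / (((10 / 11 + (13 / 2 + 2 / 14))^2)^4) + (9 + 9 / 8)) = 1645779116193742445540734989073759519 * sqrt(7) / 644894017124366405792902339287168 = 6752.00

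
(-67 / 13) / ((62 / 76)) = -2546 / 403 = -6.32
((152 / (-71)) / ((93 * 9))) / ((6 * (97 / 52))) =-3952 / 17293257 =-0.00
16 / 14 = 8 / 7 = 1.14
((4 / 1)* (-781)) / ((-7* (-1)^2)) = 3124 / 7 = 446.29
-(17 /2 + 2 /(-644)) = -1368 /161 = -8.50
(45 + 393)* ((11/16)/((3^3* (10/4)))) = 803/180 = 4.46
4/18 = 2/9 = 0.22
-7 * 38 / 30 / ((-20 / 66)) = 1463 / 50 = 29.26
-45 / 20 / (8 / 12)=-27 / 8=-3.38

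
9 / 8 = 1.12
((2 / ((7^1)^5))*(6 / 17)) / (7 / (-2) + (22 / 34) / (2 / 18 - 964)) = -208200 / 17353614061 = -0.00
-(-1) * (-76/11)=-76/11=-6.91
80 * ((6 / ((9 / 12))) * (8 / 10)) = 512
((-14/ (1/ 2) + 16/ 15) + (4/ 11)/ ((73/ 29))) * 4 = -1290688/ 12045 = -107.16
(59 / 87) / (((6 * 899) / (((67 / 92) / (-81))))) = -3953 / 3497059656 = -0.00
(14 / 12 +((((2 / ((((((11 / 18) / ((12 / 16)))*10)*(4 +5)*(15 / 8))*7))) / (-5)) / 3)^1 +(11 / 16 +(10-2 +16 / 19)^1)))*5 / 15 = 3.57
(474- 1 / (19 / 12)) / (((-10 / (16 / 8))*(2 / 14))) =-62958 / 95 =-662.72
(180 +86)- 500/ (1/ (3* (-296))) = 444266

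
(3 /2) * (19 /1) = 28.50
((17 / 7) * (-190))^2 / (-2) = -5216450 / 49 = -106458.16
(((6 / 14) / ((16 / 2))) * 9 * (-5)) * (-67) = 9045 / 56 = 161.52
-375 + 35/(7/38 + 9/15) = -49225/149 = -330.37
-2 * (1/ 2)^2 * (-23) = 11.50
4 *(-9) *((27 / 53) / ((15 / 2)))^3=-209952 / 18609625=-0.01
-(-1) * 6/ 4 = 3/ 2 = 1.50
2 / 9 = 0.22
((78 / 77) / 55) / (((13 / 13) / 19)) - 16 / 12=-12494 / 12705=-0.98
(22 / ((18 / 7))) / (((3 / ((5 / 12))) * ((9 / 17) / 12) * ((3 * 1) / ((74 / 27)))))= 484330 / 19683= 24.61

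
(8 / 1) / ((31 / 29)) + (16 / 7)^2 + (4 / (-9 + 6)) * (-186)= 396016 / 1519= 260.71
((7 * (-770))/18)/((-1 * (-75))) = -539/135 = -3.99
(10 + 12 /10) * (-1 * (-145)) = 1624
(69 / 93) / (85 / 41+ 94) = 943 / 122109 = 0.01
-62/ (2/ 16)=-496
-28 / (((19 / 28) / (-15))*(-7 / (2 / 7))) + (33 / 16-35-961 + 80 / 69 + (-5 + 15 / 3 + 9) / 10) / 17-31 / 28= -1057317551 / 12480720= -84.72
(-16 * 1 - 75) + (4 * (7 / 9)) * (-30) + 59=-376 / 3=-125.33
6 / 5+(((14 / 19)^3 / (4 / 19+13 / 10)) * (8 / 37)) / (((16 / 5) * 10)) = 3290722 / 2738185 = 1.20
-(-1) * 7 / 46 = 0.15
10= 10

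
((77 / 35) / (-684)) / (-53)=11 / 181260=0.00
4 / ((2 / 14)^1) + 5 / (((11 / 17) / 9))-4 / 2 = 1051 / 11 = 95.55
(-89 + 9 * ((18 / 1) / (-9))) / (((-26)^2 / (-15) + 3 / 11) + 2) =17655 / 7061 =2.50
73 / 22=3.32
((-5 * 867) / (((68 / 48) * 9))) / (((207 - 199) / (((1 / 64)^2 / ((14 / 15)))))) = -1275 / 114688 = -0.01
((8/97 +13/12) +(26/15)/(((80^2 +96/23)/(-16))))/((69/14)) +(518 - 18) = 500.24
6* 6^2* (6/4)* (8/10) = 1296/5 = 259.20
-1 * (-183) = 183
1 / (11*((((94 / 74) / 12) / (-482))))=-413.94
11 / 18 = 0.61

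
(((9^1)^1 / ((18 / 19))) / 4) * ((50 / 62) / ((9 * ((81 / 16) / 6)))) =1900 / 7533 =0.25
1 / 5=0.20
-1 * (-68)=68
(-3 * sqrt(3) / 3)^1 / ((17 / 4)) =-4 * sqrt(3) / 17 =-0.41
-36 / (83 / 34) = -14.75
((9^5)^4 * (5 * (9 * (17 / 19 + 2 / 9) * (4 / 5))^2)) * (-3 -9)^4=147150550149367076400053293056 / 1805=81523850498264308254877170.00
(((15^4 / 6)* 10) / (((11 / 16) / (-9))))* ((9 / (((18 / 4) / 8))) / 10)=-19440000 / 11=-1767272.73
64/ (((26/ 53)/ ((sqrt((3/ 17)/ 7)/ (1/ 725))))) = 1229600*sqrt(357)/ 1547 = 15017.85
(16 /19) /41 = 16 /779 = 0.02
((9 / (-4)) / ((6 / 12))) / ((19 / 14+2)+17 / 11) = -0.92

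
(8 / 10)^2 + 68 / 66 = 1378 / 825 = 1.67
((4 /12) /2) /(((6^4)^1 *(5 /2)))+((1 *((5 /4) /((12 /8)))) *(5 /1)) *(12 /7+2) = 2106007 /136080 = 15.48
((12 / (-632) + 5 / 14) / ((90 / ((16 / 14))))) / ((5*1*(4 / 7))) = 187 / 124425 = 0.00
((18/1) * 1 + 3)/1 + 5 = 26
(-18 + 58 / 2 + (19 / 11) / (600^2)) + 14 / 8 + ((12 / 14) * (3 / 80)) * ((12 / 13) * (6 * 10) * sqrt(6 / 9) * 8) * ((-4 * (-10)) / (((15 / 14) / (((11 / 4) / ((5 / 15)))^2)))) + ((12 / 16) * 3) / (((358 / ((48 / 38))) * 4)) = 171743284619 / 13467960000 + 156816 * sqrt(6) / 13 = 29560.38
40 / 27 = 1.48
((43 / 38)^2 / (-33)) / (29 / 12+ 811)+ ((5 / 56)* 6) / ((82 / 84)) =40560239 / 73916194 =0.55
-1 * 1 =-1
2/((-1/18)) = -36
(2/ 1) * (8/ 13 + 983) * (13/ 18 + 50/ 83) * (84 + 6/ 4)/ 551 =25305473/ 62582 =404.36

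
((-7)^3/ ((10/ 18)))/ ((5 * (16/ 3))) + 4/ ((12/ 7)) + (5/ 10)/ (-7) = -175481/ 8400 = -20.89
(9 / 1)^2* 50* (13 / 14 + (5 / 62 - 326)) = -285618150 / 217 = -1316212.67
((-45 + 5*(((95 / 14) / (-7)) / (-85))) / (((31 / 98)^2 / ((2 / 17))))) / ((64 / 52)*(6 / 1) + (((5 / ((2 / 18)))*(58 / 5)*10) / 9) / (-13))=47695375 / 33605209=1.42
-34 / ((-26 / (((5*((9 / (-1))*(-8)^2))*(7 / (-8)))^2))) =107956800 / 13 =8304369.23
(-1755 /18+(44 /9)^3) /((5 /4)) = 56426 /3645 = 15.48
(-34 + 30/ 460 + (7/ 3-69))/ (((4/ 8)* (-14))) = 13883/ 966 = 14.37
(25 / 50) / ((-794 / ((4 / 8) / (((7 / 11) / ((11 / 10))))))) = -121 / 222320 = -0.00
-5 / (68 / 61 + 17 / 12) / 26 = -1830 / 24089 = -0.08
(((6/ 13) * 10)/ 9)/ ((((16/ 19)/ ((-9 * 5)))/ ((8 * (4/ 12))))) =-950/ 13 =-73.08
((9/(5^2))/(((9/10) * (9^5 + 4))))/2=1/295265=0.00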